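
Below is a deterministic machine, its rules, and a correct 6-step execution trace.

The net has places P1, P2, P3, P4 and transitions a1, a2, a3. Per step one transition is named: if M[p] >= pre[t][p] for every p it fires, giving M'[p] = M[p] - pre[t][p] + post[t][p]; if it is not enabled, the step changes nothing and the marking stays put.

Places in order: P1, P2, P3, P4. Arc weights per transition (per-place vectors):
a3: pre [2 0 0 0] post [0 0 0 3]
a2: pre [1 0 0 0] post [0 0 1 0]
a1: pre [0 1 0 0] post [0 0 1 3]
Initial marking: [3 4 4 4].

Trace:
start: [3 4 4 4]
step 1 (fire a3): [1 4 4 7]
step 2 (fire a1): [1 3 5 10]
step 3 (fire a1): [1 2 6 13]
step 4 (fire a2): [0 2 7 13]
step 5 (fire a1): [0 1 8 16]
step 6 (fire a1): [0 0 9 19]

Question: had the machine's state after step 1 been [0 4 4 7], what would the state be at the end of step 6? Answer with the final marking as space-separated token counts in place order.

0 0 8 19

state after step 1 := [0 4 4 7]
step 2 (fire a1): [0 3 5 10]
step 3 (fire a1): [0 2 6 13]
step 4 (fire a2): [0 2 6 13]
step 5 (fire a1): [0 1 7 16]
step 6 (fire a1): [0 0 8 19]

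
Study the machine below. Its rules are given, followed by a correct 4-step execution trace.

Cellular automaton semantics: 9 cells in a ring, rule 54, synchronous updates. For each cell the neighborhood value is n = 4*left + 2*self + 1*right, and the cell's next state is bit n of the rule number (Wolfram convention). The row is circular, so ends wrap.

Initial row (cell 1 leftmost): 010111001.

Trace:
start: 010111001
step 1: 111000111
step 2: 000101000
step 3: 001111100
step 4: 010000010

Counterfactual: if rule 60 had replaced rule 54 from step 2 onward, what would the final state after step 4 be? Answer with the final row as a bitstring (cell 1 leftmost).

000101101

(re-executing steps 2..4 under rule 60; state before step 2: 111000111)
step 2: 000100100
step 3: 000110110
step 4: 000101101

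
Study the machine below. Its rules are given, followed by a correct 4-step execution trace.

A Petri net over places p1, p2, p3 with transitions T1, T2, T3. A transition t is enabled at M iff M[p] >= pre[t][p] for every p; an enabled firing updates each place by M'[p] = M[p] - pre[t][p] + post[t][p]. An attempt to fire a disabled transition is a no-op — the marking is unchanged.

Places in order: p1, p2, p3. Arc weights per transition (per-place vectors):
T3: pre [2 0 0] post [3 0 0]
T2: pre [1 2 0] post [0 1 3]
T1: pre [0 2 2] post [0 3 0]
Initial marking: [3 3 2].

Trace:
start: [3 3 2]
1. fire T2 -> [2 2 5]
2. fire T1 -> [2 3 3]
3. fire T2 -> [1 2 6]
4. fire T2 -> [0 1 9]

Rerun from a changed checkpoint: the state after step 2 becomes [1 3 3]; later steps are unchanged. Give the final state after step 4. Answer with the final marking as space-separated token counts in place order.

0 2 6

state after step 2 := [1 3 3]
3. fire T2 -> [0 2 6]
4. fire T2 -> [0 2 6]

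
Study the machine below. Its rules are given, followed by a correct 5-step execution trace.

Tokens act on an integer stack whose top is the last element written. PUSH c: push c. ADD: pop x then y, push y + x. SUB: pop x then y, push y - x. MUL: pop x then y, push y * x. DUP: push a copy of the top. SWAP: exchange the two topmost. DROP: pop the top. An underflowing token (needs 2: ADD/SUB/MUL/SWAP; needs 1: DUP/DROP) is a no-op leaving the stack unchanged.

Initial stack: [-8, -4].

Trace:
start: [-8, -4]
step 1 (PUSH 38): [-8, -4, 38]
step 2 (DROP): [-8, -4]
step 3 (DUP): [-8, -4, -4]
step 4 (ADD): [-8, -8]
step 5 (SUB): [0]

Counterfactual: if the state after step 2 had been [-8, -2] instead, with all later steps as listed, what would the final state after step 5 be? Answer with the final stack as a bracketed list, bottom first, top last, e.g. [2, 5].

state after step 2 := [-8, -2]
step 3 (DUP): [-8, -2, -2]
step 4 (ADD): [-8, -4]
step 5 (SUB): [-4]

[-4]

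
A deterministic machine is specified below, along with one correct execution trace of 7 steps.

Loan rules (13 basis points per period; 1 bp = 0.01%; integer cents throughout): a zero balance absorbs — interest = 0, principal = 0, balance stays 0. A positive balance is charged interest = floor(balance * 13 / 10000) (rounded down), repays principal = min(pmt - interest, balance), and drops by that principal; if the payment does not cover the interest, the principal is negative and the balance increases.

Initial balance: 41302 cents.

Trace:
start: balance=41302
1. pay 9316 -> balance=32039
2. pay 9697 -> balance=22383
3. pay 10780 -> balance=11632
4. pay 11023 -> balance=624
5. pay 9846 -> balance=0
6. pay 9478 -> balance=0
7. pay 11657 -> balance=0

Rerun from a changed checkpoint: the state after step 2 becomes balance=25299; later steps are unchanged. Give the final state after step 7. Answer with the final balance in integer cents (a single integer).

0

state after step 2 := balance=25299
3. pay 10780 -> balance=14551
4. pay 11023 -> balance=3546
5. pay 9846 -> balance=0
6. pay 9478 -> balance=0
7. pay 11657 -> balance=0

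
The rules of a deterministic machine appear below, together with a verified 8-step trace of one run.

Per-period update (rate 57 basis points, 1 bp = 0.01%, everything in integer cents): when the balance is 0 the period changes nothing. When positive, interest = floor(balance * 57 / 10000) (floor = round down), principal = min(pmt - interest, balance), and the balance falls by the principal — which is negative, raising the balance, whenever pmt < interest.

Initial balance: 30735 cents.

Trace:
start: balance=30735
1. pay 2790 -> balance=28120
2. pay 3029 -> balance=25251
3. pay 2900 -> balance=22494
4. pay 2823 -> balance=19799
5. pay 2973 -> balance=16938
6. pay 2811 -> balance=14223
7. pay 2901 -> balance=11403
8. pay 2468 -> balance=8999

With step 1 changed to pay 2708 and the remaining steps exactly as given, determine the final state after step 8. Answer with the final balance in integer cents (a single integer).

9085

(re-executing from step 1 with the substitution; state before step 1: balance=30735)
1. pay 2708 -> balance=28202
2. pay 3029 -> balance=25333
3. pay 2900 -> balance=22577
4. pay 2823 -> balance=19882
5. pay 2973 -> balance=17022
6. pay 2811 -> balance=14308
7. pay 2901 -> balance=11488
8. pay 2468 -> balance=9085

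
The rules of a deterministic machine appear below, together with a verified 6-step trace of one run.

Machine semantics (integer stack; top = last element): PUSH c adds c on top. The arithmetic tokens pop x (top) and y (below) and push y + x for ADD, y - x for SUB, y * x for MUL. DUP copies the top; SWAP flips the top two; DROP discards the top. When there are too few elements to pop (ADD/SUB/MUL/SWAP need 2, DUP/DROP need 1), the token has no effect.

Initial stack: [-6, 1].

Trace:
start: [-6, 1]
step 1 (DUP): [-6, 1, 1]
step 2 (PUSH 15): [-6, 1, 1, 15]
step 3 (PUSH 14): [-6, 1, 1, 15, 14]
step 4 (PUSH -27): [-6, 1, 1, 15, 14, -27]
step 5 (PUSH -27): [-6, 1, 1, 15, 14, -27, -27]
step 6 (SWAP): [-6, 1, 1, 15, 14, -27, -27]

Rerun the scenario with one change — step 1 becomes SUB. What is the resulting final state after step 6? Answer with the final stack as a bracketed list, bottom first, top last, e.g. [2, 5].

[-7, 15, 14, -27, -27]

(re-executing from step 1 with the substitution; state before step 1: [-6, 1])
step 1 (SUB): [-7]
step 2 (PUSH 15): [-7, 15]
step 3 (PUSH 14): [-7, 15, 14]
step 4 (PUSH -27): [-7, 15, 14, -27]
step 5 (PUSH -27): [-7, 15, 14, -27, -27]
step 6 (SWAP): [-7, 15, 14, -27, -27]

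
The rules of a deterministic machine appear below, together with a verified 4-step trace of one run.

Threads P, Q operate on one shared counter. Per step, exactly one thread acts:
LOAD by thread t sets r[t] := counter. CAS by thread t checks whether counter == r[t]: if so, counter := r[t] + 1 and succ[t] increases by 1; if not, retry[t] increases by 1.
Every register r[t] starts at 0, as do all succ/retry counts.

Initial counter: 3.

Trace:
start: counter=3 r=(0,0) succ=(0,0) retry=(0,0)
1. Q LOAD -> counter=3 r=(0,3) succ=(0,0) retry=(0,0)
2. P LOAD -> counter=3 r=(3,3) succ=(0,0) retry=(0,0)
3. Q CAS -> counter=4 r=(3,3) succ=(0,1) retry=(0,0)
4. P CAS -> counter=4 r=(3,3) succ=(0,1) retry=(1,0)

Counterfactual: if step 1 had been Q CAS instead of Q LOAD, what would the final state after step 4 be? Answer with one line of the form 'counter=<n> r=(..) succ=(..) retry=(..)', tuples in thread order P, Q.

(re-executing from step 1 with the substitution; state before step 1: counter=3 r=(0,0) succ=(0,0) retry=(0,0))
1. Q CAS -> counter=3 r=(0,0) succ=(0,0) retry=(0,1)
2. P LOAD -> counter=3 r=(3,0) succ=(0,0) retry=(0,1)
3. Q CAS -> counter=3 r=(3,0) succ=(0,0) retry=(0,2)
4. P CAS -> counter=4 r=(3,0) succ=(1,0) retry=(0,2)

counter=4 r=(3,0) succ=(1,0) retry=(0,2)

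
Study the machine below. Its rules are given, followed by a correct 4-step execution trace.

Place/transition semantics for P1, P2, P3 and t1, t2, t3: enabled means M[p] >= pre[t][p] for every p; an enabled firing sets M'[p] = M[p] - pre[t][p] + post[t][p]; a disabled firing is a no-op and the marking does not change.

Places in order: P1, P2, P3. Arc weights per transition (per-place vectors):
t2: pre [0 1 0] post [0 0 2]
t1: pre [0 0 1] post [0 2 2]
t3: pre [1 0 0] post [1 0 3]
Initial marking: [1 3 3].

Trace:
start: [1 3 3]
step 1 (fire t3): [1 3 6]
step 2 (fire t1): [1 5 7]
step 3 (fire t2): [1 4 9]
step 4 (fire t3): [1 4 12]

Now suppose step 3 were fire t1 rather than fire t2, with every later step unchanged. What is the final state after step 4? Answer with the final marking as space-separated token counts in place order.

1 7 11

(re-executing from step 3 with the substitution; state before step 3: [1 5 7])
step 3 (fire t1): [1 7 8]
step 4 (fire t3): [1 7 11]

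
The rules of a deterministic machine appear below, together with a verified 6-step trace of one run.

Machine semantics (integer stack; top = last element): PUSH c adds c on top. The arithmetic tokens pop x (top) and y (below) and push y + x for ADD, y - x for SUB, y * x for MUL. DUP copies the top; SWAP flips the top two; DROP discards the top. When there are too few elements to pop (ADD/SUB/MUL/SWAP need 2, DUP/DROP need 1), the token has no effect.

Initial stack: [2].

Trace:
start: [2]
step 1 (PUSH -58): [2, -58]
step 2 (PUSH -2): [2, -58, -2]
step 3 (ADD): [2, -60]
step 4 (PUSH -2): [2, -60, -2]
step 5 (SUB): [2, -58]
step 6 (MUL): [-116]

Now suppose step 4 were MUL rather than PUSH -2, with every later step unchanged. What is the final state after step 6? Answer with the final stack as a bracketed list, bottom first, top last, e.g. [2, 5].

[-120]

(re-executing from step 4 with the substitution; state before step 4: [2, -60])
step 4 (MUL): [-120]
step 5 (SUB): [-120]
step 6 (MUL): [-120]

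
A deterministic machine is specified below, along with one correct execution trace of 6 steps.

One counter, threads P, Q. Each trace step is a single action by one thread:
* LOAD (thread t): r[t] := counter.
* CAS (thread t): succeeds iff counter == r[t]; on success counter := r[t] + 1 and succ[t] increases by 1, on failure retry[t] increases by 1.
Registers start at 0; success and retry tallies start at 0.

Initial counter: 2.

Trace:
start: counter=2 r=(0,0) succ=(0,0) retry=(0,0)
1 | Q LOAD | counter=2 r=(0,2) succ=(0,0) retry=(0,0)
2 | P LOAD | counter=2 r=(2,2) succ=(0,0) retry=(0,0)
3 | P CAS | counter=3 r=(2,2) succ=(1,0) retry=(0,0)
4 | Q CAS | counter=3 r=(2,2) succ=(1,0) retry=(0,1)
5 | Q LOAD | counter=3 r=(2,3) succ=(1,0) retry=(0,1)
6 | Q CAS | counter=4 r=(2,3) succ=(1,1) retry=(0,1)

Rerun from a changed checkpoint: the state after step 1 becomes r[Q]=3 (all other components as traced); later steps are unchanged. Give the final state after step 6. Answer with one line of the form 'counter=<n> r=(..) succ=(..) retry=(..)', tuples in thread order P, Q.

state after step 1 := counter=2 r=(0,3) succ=(0,0) retry=(0,0)
2 | P LOAD | counter=2 r=(2,3) succ=(0,0) retry=(0,0)
3 | P CAS | counter=3 r=(2,3) succ=(1,0) retry=(0,0)
4 | Q CAS | counter=4 r=(2,3) succ=(1,1) retry=(0,0)
5 | Q LOAD | counter=4 r=(2,4) succ=(1,1) retry=(0,0)
6 | Q CAS | counter=5 r=(2,4) succ=(1,2) retry=(0,0)

counter=5 r=(2,4) succ=(1,2) retry=(0,0)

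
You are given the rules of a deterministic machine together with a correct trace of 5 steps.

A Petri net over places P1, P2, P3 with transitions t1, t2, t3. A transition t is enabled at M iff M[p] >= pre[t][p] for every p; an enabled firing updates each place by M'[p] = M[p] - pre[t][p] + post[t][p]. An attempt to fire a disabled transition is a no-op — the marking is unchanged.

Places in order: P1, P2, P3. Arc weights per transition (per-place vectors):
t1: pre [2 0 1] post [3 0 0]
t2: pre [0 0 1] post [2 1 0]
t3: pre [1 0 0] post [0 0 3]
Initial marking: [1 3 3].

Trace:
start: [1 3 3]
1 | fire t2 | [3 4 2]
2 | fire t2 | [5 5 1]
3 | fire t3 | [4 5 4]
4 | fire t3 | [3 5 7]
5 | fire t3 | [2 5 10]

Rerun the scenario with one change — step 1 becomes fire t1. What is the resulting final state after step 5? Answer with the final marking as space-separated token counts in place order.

(re-executing from step 1 with the substitution; state before step 1: [1 3 3])
1 | fire t1 | [1 3 3]
2 | fire t2 | [3 4 2]
3 | fire t3 | [2 4 5]
4 | fire t3 | [1 4 8]
5 | fire t3 | [0 4 11]

0 4 11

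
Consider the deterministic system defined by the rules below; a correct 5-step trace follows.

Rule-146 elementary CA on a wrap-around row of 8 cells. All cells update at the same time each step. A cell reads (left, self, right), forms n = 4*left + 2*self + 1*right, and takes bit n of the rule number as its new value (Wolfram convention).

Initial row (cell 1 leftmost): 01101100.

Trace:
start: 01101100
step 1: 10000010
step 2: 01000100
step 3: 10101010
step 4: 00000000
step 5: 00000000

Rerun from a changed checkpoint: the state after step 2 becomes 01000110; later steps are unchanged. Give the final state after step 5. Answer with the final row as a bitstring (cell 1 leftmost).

state after step 2 := 01000110
step 3: 10101001
step 4: 00000110
step 5: 00001001

00001001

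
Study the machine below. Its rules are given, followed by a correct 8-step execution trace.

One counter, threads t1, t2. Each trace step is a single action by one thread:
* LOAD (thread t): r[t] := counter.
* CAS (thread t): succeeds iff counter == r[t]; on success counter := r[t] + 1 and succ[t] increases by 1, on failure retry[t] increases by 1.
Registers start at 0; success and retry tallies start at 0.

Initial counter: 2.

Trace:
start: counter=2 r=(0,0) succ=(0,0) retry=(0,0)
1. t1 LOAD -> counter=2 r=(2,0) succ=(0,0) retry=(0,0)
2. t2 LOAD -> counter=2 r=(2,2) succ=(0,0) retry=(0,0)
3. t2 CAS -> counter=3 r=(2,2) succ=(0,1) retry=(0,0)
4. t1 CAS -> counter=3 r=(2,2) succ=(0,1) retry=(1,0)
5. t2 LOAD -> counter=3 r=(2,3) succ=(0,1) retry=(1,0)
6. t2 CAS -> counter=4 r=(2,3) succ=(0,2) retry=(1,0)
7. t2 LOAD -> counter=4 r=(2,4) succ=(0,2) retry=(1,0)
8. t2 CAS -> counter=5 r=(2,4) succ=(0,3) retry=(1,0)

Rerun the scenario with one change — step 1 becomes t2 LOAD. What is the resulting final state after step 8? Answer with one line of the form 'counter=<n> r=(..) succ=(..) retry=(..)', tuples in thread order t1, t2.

counter=5 r=(0,4) succ=(0,3) retry=(1,0)

(re-executing from step 1 with the substitution; state before step 1: counter=2 r=(0,0) succ=(0,0) retry=(0,0))
1. t2 LOAD -> counter=2 r=(0,2) succ=(0,0) retry=(0,0)
2. t2 LOAD -> counter=2 r=(0,2) succ=(0,0) retry=(0,0)
3. t2 CAS -> counter=3 r=(0,2) succ=(0,1) retry=(0,0)
4. t1 CAS -> counter=3 r=(0,2) succ=(0,1) retry=(1,0)
5. t2 LOAD -> counter=3 r=(0,3) succ=(0,1) retry=(1,0)
6. t2 CAS -> counter=4 r=(0,3) succ=(0,2) retry=(1,0)
7. t2 LOAD -> counter=4 r=(0,4) succ=(0,2) retry=(1,0)
8. t2 CAS -> counter=5 r=(0,4) succ=(0,3) retry=(1,0)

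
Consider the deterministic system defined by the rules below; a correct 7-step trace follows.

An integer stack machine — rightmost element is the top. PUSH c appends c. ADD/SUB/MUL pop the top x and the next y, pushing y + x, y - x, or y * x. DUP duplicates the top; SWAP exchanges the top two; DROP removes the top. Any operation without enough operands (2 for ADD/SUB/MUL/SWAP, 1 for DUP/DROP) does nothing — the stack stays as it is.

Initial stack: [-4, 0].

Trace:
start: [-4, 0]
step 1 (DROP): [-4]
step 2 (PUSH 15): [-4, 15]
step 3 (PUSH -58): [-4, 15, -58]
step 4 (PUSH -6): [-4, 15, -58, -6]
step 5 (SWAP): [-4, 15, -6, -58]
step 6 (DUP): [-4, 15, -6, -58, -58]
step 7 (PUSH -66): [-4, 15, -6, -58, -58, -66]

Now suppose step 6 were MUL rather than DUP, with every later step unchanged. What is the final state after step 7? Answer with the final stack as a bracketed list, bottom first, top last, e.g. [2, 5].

[-4, 15, 348, -66]

(re-executing from step 6 with the substitution; state before step 6: [-4, 15, -6, -58])
step 6 (MUL): [-4, 15, 348]
step 7 (PUSH -66): [-4, 15, 348, -66]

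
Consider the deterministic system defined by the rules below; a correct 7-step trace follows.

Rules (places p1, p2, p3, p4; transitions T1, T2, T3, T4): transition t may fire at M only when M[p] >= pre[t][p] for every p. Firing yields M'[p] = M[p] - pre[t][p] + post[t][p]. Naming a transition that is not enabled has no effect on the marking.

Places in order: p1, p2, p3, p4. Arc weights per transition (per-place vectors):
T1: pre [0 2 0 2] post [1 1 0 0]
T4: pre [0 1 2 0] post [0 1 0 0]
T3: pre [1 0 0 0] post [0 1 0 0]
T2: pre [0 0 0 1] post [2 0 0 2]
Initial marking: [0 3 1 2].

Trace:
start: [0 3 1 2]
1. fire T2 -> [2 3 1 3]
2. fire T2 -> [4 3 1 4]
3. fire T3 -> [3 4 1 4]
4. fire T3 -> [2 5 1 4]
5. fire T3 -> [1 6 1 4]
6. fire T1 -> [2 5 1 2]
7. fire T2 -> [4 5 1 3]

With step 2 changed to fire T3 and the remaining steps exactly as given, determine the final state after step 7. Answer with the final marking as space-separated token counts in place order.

3 4 1 2

(re-executing from step 2 with the substitution; state before step 2: [2 3 1 3])
2. fire T3 -> [1 4 1 3]
3. fire T3 -> [0 5 1 3]
4. fire T3 -> [0 5 1 3]
5. fire T3 -> [0 5 1 3]
6. fire T1 -> [1 4 1 1]
7. fire T2 -> [3 4 1 2]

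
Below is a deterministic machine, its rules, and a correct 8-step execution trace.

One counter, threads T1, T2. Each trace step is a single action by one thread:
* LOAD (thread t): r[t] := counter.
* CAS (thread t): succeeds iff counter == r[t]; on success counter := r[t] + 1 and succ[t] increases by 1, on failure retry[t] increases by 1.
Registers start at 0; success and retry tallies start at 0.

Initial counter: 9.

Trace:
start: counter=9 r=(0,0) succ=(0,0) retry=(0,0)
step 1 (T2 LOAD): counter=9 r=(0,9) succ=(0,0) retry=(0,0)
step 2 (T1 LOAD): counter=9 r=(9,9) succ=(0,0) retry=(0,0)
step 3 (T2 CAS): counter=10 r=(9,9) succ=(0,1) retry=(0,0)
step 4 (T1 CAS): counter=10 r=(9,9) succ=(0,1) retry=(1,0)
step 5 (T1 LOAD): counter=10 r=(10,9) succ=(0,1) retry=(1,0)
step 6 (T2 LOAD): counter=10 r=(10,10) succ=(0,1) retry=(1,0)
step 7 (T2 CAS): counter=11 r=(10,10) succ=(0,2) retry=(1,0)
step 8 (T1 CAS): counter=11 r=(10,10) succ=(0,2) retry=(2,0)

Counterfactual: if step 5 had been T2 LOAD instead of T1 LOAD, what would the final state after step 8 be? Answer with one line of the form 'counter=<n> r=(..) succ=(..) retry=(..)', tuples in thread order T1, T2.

counter=11 r=(9,10) succ=(0,2) retry=(2,0)

(re-executing from step 5 with the substitution; state before step 5: counter=10 r=(9,9) succ=(0,1) retry=(1,0))
step 5 (T2 LOAD): counter=10 r=(9,10) succ=(0,1) retry=(1,0)
step 6 (T2 LOAD): counter=10 r=(9,10) succ=(0,1) retry=(1,0)
step 7 (T2 CAS): counter=11 r=(9,10) succ=(0,2) retry=(1,0)
step 8 (T1 CAS): counter=11 r=(9,10) succ=(0,2) retry=(2,0)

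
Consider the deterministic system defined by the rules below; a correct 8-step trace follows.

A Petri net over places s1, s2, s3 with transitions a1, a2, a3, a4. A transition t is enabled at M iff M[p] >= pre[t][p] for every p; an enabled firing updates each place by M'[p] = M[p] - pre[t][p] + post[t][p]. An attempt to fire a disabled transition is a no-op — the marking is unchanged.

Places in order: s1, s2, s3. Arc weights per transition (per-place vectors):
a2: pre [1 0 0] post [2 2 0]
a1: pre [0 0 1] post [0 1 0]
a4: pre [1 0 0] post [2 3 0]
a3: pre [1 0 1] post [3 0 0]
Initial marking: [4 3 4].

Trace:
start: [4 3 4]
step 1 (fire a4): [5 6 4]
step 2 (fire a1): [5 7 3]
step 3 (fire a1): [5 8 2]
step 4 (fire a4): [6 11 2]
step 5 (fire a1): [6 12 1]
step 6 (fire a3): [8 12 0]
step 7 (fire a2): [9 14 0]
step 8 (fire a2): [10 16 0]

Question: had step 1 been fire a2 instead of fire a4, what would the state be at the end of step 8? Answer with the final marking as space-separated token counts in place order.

(re-executing from step 1 with the substitution; state before step 1: [4 3 4])
step 1 (fire a2): [5 5 4]
step 2 (fire a1): [5 6 3]
step 3 (fire a1): [5 7 2]
step 4 (fire a4): [6 10 2]
step 5 (fire a1): [6 11 1]
step 6 (fire a3): [8 11 0]
step 7 (fire a2): [9 13 0]
step 8 (fire a2): [10 15 0]

10 15 0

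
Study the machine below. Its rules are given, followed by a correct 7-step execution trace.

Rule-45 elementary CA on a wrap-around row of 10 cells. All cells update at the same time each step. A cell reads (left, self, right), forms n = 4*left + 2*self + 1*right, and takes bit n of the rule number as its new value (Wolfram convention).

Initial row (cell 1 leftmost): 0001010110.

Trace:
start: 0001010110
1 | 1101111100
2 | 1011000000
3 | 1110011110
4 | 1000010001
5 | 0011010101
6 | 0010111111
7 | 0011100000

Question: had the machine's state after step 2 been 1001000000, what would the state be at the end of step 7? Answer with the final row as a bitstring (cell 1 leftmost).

state after step 2 := 1001000000
3 | 1001011110
4 | 1001110001
5 | 0001000101
6 | 0101010111
7 | 1111111100

1111111100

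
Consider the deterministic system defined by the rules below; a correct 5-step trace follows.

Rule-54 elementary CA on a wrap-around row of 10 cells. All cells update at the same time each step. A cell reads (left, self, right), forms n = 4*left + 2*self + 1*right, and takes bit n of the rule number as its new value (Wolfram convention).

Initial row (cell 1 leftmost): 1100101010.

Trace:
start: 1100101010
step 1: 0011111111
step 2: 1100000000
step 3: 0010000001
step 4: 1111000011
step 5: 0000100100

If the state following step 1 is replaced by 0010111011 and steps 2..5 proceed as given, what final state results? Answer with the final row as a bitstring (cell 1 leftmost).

state after step 1 := 0010111011
step 2: 1111000100
step 3: 0000101111
step 4: 1001110000
step 5: 1110001001

1110001001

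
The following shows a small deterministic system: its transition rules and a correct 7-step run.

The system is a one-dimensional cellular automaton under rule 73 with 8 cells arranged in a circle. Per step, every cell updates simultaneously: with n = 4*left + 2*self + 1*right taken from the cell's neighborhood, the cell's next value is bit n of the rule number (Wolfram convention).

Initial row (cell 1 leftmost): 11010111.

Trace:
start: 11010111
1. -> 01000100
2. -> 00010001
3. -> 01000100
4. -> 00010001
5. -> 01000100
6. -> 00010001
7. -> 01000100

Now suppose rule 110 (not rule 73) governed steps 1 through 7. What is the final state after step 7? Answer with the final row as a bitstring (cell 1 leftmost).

(re-executing steps 1..7 under rule 110; state before step 1: 11010111)
1. -> 01111100
2. -> 11000100
3. -> 11001101
4. -> 01011111
5. -> 11110001
6. -> 00010011
7. -> 00110111

00110111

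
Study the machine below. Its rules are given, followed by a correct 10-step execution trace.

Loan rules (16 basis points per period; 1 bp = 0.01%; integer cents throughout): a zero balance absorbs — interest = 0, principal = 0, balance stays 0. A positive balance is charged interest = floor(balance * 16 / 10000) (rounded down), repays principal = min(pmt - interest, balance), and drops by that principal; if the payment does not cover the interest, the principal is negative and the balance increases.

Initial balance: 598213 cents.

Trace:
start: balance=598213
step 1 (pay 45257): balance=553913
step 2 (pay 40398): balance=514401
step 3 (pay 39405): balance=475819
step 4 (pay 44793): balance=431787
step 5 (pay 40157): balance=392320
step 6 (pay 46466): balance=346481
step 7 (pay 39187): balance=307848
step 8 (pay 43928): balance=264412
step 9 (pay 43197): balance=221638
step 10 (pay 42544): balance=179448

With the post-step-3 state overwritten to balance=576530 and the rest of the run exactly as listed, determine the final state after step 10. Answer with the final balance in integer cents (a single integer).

state after step 3 := balance=576530
step 4 (pay 44793): balance=532659
step 5 (pay 40157): balance=493354
step 6 (pay 46466): balance=447677
step 7 (pay 39187): balance=409206
step 8 (pay 43928): balance=365932
step 9 (pay 43197): balance=323320
step 10 (pay 42544): balance=281293

281293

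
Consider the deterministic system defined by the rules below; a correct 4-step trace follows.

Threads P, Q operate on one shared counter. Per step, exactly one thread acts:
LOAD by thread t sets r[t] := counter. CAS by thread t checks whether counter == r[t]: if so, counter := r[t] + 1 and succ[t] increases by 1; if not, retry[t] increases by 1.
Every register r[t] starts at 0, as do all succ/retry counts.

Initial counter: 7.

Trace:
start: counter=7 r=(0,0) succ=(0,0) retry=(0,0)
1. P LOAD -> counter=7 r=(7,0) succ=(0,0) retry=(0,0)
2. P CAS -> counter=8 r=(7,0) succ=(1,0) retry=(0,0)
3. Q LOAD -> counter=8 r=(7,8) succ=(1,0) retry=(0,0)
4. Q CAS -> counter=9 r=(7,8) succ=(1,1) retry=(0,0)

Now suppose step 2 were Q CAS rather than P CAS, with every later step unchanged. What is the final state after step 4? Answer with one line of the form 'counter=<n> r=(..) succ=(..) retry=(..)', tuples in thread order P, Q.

(re-executing from step 2 with the substitution; state before step 2: counter=7 r=(7,0) succ=(0,0) retry=(0,0))
2. Q CAS -> counter=7 r=(7,0) succ=(0,0) retry=(0,1)
3. Q LOAD -> counter=7 r=(7,7) succ=(0,0) retry=(0,1)
4. Q CAS -> counter=8 r=(7,7) succ=(0,1) retry=(0,1)

counter=8 r=(7,7) succ=(0,1) retry=(0,1)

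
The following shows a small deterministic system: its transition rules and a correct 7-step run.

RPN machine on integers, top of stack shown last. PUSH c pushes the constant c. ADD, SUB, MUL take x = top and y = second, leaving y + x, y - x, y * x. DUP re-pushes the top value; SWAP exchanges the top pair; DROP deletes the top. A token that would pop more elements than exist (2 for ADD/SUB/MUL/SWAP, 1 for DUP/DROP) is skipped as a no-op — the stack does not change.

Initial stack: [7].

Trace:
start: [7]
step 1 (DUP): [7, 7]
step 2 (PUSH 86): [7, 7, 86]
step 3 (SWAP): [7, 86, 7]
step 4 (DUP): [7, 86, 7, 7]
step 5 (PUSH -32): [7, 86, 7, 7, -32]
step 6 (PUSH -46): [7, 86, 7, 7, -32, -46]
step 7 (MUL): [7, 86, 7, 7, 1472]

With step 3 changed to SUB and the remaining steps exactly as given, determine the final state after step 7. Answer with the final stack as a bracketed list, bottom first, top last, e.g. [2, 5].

(re-executing from step 3 with the substitution; state before step 3: [7, 7, 86])
step 3 (SUB): [7, -79]
step 4 (DUP): [7, -79, -79]
step 5 (PUSH -32): [7, -79, -79, -32]
step 6 (PUSH -46): [7, -79, -79, -32, -46]
step 7 (MUL): [7, -79, -79, 1472]

[7, -79, -79, 1472]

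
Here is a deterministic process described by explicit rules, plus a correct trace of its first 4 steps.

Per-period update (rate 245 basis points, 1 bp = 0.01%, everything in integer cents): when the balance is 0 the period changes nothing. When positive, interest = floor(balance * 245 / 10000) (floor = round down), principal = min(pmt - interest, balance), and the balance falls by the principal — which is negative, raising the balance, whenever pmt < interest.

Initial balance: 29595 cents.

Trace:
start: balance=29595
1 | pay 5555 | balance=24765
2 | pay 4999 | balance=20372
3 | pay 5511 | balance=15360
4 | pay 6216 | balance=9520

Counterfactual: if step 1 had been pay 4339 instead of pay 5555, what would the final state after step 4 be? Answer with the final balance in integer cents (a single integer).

10827

(re-executing from step 1 with the substitution; state before step 1: balance=29595)
1 | pay 4339 | balance=25981
2 | pay 4999 | balance=21618
3 | pay 5511 | balance=16636
4 | pay 6216 | balance=10827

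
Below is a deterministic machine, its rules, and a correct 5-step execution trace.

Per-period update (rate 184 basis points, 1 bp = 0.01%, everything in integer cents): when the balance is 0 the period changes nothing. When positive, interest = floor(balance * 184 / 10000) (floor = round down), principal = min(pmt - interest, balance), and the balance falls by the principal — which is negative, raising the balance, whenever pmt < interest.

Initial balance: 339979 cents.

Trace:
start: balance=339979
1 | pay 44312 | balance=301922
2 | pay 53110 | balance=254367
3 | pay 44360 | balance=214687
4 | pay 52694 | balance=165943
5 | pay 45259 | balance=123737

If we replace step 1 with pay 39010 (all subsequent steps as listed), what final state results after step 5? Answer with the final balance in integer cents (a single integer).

(re-executing from step 1 with the substitution; state before step 1: balance=339979)
1 | pay 39010 | balance=307224
2 | pay 53110 | balance=259766
3 | pay 44360 | balance=220185
4 | pay 52694 | balance=171542
5 | pay 45259 | balance=129439

129439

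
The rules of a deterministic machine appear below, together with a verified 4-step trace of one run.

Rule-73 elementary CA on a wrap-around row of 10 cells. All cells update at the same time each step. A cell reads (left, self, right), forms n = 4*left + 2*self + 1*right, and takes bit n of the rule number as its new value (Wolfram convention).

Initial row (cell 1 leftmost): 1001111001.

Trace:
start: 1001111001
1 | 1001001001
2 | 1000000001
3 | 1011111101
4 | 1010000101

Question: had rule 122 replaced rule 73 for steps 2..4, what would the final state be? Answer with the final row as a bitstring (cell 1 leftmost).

0110000110

(re-executing steps 2..4 under rule 122; state before step 2: 1001001001)
2 | 1110110111
3 | 0011111100
4 | 0110000110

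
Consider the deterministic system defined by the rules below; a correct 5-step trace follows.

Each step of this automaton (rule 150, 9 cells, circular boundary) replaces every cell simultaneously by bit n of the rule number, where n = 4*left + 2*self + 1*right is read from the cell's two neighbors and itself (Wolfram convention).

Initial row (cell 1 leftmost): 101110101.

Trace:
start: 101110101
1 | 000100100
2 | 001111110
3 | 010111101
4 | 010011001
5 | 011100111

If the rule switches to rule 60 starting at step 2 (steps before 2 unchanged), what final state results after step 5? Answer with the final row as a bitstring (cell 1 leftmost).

010100110

(re-executing steps 2..5 under rule 60; state before step 2: 000100100)
2 | 000110110
3 | 000101101
4 | 100111011
5 | 010100110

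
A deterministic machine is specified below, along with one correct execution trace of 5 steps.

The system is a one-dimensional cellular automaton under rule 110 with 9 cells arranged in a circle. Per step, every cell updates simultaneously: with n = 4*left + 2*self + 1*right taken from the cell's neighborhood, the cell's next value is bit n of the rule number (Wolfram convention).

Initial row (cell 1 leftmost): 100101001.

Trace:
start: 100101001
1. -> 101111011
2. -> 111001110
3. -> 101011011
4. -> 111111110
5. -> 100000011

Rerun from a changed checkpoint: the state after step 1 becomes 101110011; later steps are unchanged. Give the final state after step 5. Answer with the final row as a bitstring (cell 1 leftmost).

101000001

state after step 1 := 101110011
2. -> 111010110
3. -> 101111111
4. -> 111000000
5. -> 101000001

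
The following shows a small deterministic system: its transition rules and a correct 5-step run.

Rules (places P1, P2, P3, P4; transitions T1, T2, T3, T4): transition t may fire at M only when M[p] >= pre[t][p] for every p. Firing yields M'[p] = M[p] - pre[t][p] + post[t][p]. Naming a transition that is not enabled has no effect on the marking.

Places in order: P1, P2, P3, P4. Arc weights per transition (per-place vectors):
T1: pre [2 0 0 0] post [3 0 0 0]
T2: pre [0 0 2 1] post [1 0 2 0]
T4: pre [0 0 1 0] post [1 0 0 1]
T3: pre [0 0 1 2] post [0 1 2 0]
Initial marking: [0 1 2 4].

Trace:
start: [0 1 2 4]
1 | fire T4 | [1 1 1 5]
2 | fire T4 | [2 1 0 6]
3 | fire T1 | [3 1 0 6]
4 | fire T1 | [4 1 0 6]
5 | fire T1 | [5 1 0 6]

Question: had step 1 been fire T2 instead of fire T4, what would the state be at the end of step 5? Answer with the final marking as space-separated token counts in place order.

(re-executing from step 1 with the substitution; state before step 1: [0 1 2 4])
1 | fire T2 | [1 1 2 3]
2 | fire T4 | [2 1 1 4]
3 | fire T1 | [3 1 1 4]
4 | fire T1 | [4 1 1 4]
5 | fire T1 | [5 1 1 4]

5 1 1 4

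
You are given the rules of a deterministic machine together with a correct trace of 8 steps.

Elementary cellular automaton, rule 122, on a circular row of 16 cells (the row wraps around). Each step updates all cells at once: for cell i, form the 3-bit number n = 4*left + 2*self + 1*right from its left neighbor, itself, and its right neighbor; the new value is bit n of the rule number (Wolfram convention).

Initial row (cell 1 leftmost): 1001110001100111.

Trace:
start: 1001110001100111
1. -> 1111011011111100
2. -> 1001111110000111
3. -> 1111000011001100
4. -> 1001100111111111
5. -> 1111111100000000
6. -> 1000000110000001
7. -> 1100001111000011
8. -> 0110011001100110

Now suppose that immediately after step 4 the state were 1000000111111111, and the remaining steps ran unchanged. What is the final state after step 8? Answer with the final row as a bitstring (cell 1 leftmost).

state after step 4 := 1000000111111111
5. -> 1100001100000000
6. -> 1110011110000001
7. -> 0011110011000011
8. -> 1110011111100111

1110011111100111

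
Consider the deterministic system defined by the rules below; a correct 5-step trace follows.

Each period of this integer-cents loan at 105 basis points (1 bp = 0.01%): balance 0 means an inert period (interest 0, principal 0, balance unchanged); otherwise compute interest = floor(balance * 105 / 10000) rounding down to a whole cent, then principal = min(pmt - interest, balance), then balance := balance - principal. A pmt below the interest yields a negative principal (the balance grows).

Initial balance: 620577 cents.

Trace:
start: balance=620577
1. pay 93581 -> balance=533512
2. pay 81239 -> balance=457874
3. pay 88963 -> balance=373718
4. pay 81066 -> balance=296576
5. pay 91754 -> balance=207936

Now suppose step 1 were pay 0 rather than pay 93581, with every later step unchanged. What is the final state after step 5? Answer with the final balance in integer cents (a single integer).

305509

(re-executing from step 1 with the substitution; state before step 1: balance=620577)
1. pay 0 -> balance=627093
2. pay 81239 -> balance=552438
3. pay 88963 -> balance=469275
4. pay 81066 -> balance=393136
5. pay 91754 -> balance=305509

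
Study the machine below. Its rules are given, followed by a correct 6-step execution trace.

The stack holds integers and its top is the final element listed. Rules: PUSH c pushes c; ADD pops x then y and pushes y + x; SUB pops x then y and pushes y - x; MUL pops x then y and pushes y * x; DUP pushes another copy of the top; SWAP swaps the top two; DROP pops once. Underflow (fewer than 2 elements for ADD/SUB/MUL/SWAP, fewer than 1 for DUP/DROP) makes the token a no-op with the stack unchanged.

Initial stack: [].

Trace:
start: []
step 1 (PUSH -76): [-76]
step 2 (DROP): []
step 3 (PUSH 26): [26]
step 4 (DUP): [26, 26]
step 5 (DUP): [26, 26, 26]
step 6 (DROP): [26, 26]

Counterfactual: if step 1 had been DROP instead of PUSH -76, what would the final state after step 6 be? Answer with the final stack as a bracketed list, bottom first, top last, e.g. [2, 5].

(re-executing from step 1 with the substitution; state before step 1: [])
step 1 (DROP): []
step 2 (DROP): []
step 3 (PUSH 26): [26]
step 4 (DUP): [26, 26]
step 5 (DUP): [26, 26, 26]
step 6 (DROP): [26, 26]

[26, 26]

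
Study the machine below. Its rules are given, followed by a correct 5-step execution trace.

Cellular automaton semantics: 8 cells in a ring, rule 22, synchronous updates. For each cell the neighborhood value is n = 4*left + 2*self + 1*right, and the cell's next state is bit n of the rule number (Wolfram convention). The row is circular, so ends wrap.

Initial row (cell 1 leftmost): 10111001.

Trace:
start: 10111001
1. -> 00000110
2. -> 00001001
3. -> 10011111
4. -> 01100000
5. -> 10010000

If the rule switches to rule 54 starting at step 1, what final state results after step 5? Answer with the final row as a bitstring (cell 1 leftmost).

11110011

(re-executing steps 1..5 under rule 54; state before step 1: 10111001)
1. -> 01000110
2. -> 11101001
3. -> 00011110
4. -> 00100001
5. -> 11110011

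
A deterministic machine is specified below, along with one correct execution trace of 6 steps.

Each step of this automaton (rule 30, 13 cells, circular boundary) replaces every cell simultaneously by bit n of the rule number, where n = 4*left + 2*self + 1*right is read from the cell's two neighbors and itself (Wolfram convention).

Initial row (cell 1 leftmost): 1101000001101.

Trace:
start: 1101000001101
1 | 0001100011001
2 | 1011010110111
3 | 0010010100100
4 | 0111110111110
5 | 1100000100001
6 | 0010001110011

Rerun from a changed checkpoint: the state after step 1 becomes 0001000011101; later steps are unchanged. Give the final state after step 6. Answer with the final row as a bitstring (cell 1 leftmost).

1100011010010

state after step 1 := 0001000011101
2 | 1011100110001
3 | 0010011101011
4 | 1111110001010
5 | 1000001011010
6 | 1100011010010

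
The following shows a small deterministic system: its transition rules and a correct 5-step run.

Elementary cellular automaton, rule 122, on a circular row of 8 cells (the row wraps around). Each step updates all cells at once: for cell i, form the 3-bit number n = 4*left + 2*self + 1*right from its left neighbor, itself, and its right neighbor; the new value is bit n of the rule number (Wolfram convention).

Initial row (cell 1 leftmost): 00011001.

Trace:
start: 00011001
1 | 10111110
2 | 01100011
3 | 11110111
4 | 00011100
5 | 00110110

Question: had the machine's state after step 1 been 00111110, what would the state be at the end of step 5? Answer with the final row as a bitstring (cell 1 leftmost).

state after step 1 := 00111110
2 | 01100011
3 | 11110111
4 | 00011100
5 | 00110110

00110110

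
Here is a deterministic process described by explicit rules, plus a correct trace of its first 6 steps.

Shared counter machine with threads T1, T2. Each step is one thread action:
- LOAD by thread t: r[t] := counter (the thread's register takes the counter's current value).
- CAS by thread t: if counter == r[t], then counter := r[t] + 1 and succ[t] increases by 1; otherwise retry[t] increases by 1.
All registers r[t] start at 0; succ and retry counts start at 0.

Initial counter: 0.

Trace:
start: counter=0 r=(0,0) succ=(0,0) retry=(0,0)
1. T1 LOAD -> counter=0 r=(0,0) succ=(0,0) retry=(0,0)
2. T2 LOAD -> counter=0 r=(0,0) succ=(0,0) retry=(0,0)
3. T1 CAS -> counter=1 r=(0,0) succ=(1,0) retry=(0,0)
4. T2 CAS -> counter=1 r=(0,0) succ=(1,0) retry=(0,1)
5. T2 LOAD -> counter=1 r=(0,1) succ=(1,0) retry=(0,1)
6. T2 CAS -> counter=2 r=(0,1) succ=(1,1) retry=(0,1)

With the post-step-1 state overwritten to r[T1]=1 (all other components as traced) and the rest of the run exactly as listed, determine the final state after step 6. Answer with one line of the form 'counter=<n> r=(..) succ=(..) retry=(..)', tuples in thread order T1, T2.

state after step 1 := counter=0 r=(1,0) succ=(0,0) retry=(0,0)
2. T2 LOAD -> counter=0 r=(1,0) succ=(0,0) retry=(0,0)
3. T1 CAS -> counter=0 r=(1,0) succ=(0,0) retry=(1,0)
4. T2 CAS -> counter=1 r=(1,0) succ=(0,1) retry=(1,0)
5. T2 LOAD -> counter=1 r=(1,1) succ=(0,1) retry=(1,0)
6. T2 CAS -> counter=2 r=(1,1) succ=(0,2) retry=(1,0)

counter=2 r=(1,1) succ=(0,2) retry=(1,0)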